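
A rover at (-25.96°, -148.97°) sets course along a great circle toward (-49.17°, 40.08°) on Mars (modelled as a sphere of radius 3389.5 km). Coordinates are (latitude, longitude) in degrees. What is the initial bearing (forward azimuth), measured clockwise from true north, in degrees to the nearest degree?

186°

With φ₁ = -0.4531, φ₂ = -0.8582, Δλ = -2.9836 rad, the forward-azimuth formula gives
θ = atan2( sin Δλ cos φ₂ , cos φ₁ sin φ₂ − sin φ₁ cos φ₂ cos Δλ ) = atan2(-0.1028, -0.9629) = -173.90°.
Adding 360° brings this into [0°, 360°): 186°.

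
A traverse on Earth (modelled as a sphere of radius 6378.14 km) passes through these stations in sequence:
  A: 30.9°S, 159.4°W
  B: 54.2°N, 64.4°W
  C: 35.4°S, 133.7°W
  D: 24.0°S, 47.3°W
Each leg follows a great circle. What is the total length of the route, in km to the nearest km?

33233 km

Leg A→B: central angle 2.0491 rad, distance 13069.4 km.
Leg B→C: central angle 1.8768 rad, distance 11970.8 km.
Leg C→D: central angle 1.2845 rad, distance 8192.9 km.
Total: 13069.4 + 11970.8 + 8192.9 ≈ 33233 km.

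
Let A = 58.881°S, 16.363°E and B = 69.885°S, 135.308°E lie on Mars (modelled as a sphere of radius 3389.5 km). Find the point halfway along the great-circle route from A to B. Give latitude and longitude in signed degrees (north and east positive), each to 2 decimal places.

Central angle δ = 0.7701 rad. Interpolating on the sphere with fraction f = 0.5:
P = [sin((1−f)δ)·A + sin(fδ)·B] / sin δ = 0.5395·A + 0.5395·B in Cartesian coordinates,
giving P = (0.1356, 0.2090, -0.9685), i.e. latitude -75.57°, longitude 57.02°.

-75.57°, 57.02°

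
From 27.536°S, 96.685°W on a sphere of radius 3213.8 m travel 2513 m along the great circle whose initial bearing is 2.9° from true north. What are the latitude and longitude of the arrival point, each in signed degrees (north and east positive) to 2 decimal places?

17.22°, -94.55°

Angular distance δ = d/R = 2513/3213.8 = 0.78194 rad; initial bearing θ = 0.0506 rad.
sin φ₂ = sin φ₁ cos δ + cos φ₁ sin δ cos θ = (-0.4623)(0.7095) + (0.8867)(0.7047)(0.9987) = 0.2960, so φ₂ = 17.22°.
Δλ = atan2(sin θ sin δ cos φ₁, cos δ − sin φ₁ sin φ₂) = atan2(0.0316, 0.8464) = 2.139°.
λ₂ = -96.685° + 2.139° = -94.55°.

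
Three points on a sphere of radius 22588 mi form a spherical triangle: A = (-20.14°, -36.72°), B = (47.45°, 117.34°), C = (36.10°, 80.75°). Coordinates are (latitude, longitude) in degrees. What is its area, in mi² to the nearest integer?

Side lengths (central angles): a = 0.5100, b = 2.1565, c = 2.5402 rad; semiperimeter s = 2.6034.
By l'Huilier's theorem, tan(E/4) = √[tan(s/2) tan((s−a)/2) tan((s−b)/2) tan((s−c)/2)], giving spherical excess E = 0.8361 rad.
Area = E·R² = 0.8361 × (22588)² ≈ 426572726 mi².

426572726 mi²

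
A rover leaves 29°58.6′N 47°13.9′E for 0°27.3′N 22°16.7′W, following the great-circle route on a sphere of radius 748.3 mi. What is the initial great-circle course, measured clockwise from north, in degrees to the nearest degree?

260°

With φ₁ = 0.5232, φ₂ = 0.0079, Δλ = -1.2132 rad, the forward-azimuth formula gives
θ = atan2( sin Δλ cos φ₂ , cos φ₁ sin φ₂ − sin φ₁ cos φ₂ cos Δλ ) = atan2(-0.9367, -0.1680) = -100.17°.
Adding 360° brings this into [0°, 360°): 260°.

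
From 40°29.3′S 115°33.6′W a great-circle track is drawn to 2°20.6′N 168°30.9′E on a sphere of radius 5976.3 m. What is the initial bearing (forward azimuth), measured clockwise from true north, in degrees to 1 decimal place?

Δλ = -75.925° = -1.3251 rad.
y = sin Δλ · cos φ₂ = (-0.9700)(0.9992) = -0.9692
x = cos φ₁ sin φ₂ − sin φ₁ cos φ₂ cos Δλ = (0.7605)(0.0409) − (-0.6493)(0.9992)(0.2432) = 0.1889
θ = atan2(y, x) = -78.97°; adding 360° gives 281.0°.

281.0°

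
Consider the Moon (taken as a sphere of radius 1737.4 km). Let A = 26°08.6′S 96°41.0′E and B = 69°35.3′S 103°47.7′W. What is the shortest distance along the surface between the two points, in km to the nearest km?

2521 km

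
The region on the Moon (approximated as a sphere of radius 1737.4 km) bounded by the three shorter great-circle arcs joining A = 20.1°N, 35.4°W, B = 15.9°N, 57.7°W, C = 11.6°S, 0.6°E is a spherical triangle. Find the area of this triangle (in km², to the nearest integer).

388551 km²

Side lengths (central angles): a = 1.1152, b = 0.8297, c = 0.3770 rad; semiperimeter s = 1.1610.
By l'Huilier's theorem, tan(E/4) = √[tan(s/2) tan((s−a)/2) tan((s−b)/2) tan((s−c)/2)], giving spherical excess E = 0.1287 rad.
Area = E·R² = 0.1287 × (1737.4)² ≈ 388551 km².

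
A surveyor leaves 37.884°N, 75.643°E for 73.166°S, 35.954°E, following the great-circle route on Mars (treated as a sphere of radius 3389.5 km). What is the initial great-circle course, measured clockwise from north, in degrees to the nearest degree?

Δλ = -39.689° = -0.6927 rad.
y = sin Δλ · cos φ₂ = (-0.6386)(0.2896) = -0.1849
x = cos φ₁ sin φ₂ − sin φ₁ cos φ₂ cos Δλ = (0.7893)(-0.9571) − (0.6141)(0.2896)(0.7695) = -0.8923
θ = atan2(y, x) = -168.29°; adding 360° gives 192°.

192°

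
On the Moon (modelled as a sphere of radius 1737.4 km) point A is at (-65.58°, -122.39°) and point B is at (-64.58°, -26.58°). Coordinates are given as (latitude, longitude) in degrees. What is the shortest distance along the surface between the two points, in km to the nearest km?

With latitudes φ₁ = -65.580°, φ₂ = -64.580° and longitude difference Δλ = 95.810°:
cos c = sin φ₁ sin φ₂ + cos φ₁ cos φ₂ cos Δλ = (-0.9105)(-0.9032) + (0.4134)(0.4293)(-0.1012) = 0.80442,
so c = arccos(0.80442) = 0.63610 rad.
Distance = R·c = 1737.4 × 0.6361 ≈ 1105 km.

1105 km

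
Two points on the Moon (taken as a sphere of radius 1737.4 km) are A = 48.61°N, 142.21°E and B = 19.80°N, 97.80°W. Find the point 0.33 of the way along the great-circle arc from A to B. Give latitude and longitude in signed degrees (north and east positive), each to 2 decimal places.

Central angle δ = 1.6276 rad. Interpolating on the sphere with fraction f = 0.33:
P = [sin((1−f)δ)·A + sin(fδ)·B] / sin δ = 0.8883·A + 0.5125·B in Cartesian coordinates,
giving P = (-0.5296, -0.1178, 0.8400), i.e. latitude 57.14°, longitude -167.46°.

57.14°, -167.46°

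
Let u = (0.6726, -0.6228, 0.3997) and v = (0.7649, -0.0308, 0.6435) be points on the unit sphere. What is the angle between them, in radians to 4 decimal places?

u·v = 0.7909; |u| = 1.0000, |v| = 1.0001.
cos θ = (u·v)/(|u||v|) = 0.7908, so θ = 0.6587 rad.

0.6587 rad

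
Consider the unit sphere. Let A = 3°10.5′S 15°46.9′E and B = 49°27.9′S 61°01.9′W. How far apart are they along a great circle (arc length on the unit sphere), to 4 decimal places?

With latitudes φ₁ = -3.175°, φ₂ = -49.465° and longitude difference Δλ = -76.813°:
Haversine: a = sin²(Δφ/2) + cos φ₁ cos φ₂ sin²(Δλ/2) = 0.1545 + (0.9985)(0.6499)(0.3859) = 0.40494.
Central angle c = 2·arcsin(√a) = 1.37950 rad.
On the unit sphere the arc length equals the central angle: 1.3795.

1.3795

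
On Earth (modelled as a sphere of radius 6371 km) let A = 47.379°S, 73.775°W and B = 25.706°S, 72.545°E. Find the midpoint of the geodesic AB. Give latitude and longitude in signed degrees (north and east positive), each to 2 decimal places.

The central angle between A and B is δ = 1.7605 rad.
With f = 0.5, the slerp weights are sin((1−f)δ)/sin δ = 0.7850 and sin(fδ)/sin δ = 0.7850.
Weighted sum of the unit vectors: (0.7850)·(0.1892,-0.6502,-0.7358) + (0.7850)·(0.2703,0.8595,-0.4338) = (0.3607, 0.1643, -0.9181).
Converting back: φ = atan2(z, √(x²+y²)) = -66.65°, λ = atan2(y, x) = 24.50°.

-66.65°, 24.50°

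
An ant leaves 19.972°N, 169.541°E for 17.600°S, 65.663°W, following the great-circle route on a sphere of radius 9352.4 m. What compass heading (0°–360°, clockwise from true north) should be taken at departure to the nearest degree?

97°

Δλ = 124.796° = 2.1781 rad.
y = sin Δλ · cos φ₂ = (0.8212)(0.9532) = 0.7827
x = cos φ₁ sin φ₂ − sin φ₁ cos φ₂ cos Δλ = (0.9399)(-0.3024) − (0.3416)(0.9532)(-0.5707) = -0.0984
θ = atan2(y, x) = 97.16°, so the bearing is 97°.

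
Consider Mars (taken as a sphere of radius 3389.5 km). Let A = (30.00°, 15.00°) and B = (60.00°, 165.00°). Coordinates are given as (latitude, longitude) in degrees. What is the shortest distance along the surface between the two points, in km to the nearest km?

5127 km

With latitudes φ₁ = 30.000°, φ₂ = 60.000° and longitude difference Δλ = 150.000°:
cos c = sin φ₁ sin φ₂ + cos φ₁ cos φ₂ cos Δλ = (0.5000)(0.8660) + (0.8660)(0.5000)(-0.8660) = 0.05801,
so c = arccos(0.05801) = 1.51275 rad.
Distance = R·c = 3389.5 × 1.5128 ≈ 5127 km.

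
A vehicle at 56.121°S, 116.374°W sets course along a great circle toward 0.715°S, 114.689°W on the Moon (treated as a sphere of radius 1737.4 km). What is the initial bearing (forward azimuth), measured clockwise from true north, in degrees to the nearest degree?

2°

With φ₁ = -0.9795, φ₂ = -0.0125, Δλ = 0.0294 rad, the forward-azimuth formula gives
θ = atan2( sin Δλ cos φ₂ , cos φ₁ sin φ₂ − sin φ₁ cos φ₂ cos Δλ ) = atan2(0.0294, 0.8228) = 2.05°.
So the initial bearing is 2°.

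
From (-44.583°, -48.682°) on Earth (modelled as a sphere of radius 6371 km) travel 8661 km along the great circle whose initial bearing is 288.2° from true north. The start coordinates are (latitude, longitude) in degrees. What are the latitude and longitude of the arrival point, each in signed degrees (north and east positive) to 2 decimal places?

Angular distance δ = d/R = 8661/6371 = 1.35944 rad; initial bearing θ = 5.0300 rad.
sin φ₂ = sin φ₁ cos δ + cos φ₁ sin δ cos θ = (-0.7019)(0.2098) + (0.7122)(0.9777)(0.3123) = 0.0702, so φ₂ = 4.03°.
Δλ = atan2(sin θ sin δ cos φ₁, cos δ − sin φ₁ sin φ₂) = atan2(-0.6615, 0.2591) = -68.612°.
λ₂ = -48.682° − 68.612° = -117.29°.

4.03°, -117.29°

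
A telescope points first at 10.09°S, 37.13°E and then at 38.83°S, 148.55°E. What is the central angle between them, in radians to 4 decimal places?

1.7419 rad

Let φ₁ = -0.1761 rad, φ₂ = -0.6777 rad, and Δλ = 1.9446 rad.
Haversine: a = sin²(Δφ/2) + cos φ₁ cos φ₂ sin²(Δλ/2) = 0.0616 + (0.9845)(0.7790)(0.6826) = 0.58512.
Central angle c = 2·arcsin(√a) = 1.74188 rad.
So the angular separation is 1.7419 rad.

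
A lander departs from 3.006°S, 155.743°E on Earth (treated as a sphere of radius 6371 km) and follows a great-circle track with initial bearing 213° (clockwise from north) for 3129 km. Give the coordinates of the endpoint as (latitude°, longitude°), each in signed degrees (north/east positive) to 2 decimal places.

-26.18°, 139.11°

Angular distance δ = d/R = 3129/6371 = 0.49113 rad; initial bearing θ = 3.7176 rad.
sin φ₂ = sin φ₁ cos δ + cos φ₁ sin δ cos θ = (-0.0524)(0.8818) + (0.9986)(0.4716)(-0.8387) = -0.4412, so φ₂ = -26.18°.
Δλ = atan2(sin θ sin δ cos φ₁, cos δ − sin φ₁ sin φ₂) = atan2(-0.2565, 0.8587) = -16.633°.
λ₂ = 155.743° − 16.633° = 139.11°.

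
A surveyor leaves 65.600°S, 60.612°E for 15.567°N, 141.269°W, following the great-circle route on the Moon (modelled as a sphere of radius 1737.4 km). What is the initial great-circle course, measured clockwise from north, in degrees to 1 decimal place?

With φ₁ = -1.1449, φ₂ = 0.2717, Δλ = 2.7597 rad, the forward-azimuth formula gives
θ = atan2( sin Δλ cos φ₂ , cos φ₁ sin φ₂ − sin φ₁ cos φ₂ cos Δλ ) = atan2(0.3590, -0.7032) = 152.95°.
So the initial bearing is 153.0°.

153.0°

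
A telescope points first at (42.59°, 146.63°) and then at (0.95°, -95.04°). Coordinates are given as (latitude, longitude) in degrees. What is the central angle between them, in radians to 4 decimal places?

Let φ₁ = 0.7433 rad, φ₂ = 0.0166 rad, and Δλ = 2.0652 rad.
cos c = sin φ₁ sin φ₂ + cos φ₁ cos φ₂ cos Δλ = (0.6767)(0.0166) + (0.7362)(0.9999)(-0.4745) = -0.33810,
so c = arccos(-0.33810) = 1.91570 rad.
So the angular separation is 1.9157 rad.

1.9157 rad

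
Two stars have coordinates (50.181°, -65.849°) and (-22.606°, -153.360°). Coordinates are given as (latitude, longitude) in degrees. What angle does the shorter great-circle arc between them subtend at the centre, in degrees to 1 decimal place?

105.6°

Let φ₁ = 0.8758 rad, φ₂ = -0.3945 rad, and Δλ = -1.5274 rad.
cos c = sin φ₁ sin φ₂ + cos φ₁ cos φ₂ cos Δλ = (0.7681)(-0.3844) + (0.6404)(0.9232)(0.0434) = -0.26957,
so c = arccos(-0.26957) = 1.84374 rad.
So the angular separation is 105.6°.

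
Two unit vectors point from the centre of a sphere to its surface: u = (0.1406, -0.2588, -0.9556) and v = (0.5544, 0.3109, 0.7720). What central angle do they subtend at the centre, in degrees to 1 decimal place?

u·v = -0.7402; |u| = 1.0000, |v| = 1.0000.
cos θ = (u·v)/(|u||v|) = -0.7403, so θ = 137.8°.

137.8°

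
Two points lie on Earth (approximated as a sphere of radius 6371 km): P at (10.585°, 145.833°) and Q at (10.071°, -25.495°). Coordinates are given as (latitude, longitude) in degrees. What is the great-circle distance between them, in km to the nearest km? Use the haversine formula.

17526 km

With latitudes φ₁ = 10.585°, φ₂ = 10.071° and longitude difference Δλ = -171.328°:
Haversine: a = sin²(Δφ/2) + cos φ₁ cos φ₂ sin²(Δλ/2) = 0.0000 + (0.9830)(0.9846)(0.9943) = 0.96233.
Central angle c = 2·arcsin(√a) = 2.75091 rad.
Distance = R·c = 6371 × 2.7509 ≈ 17526 km.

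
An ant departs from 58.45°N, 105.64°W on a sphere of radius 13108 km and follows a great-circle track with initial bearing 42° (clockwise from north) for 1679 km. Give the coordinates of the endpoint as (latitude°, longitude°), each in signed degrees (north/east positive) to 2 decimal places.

63.49°, -94.60°

Angular distance δ = d/R = 1679/13108 = 0.12809 rad; initial bearing θ = 0.7330 rad.
sin φ₂ = sin φ₁ cos δ + cos φ₁ sin δ cos θ = (0.8522)(0.9918) + (0.5232)(0.1277)(0.7431) = 0.8949, so φ₂ = 63.49°.
Δλ = atan2(sin θ sin δ cos φ₁, cos δ − sin φ₁ sin φ₂) = atan2(0.0447, 0.2292) = 11.041°.
λ₂ = -105.640° + 11.041° = -94.60°.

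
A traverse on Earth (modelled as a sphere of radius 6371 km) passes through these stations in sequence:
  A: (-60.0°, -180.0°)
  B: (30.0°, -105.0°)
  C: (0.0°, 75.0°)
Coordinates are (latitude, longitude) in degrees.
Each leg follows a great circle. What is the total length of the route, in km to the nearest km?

Leg A→B: central angle 1.8975 rad, distance 12089.1 km.
Leg B→C: central angle 2.6180 rad, distance 16679.2 km.
Total: 12089.1 + 16679.2 ≈ 28768 km.

28768 km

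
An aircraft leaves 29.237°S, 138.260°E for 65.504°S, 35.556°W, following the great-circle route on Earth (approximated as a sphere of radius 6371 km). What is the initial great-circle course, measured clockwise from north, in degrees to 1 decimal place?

182.6°

Δλ = -173.816° = -3.0337 rad.
y = sin Δλ · cos φ₂ = (-0.1077)(0.4146) = -0.0447
x = cos φ₁ sin φ₂ − sin φ₁ cos φ₂ cos Δλ = (0.8726)(-0.9100) − (-0.4884)(0.4146)(-0.9942) = -0.9954
θ = atan2(y, x) = -177.43°; adding 360° gives 182.6°.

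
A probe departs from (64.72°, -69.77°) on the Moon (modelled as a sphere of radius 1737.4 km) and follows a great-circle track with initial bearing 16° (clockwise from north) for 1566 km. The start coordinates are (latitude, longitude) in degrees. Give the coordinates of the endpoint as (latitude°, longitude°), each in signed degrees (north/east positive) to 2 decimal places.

Angular distance δ = d/R = 1566/1737.4 = 0.90135 rad; initial bearing θ = 0.2793 rad.
sin φ₂ = sin φ₁ cos δ + cos φ₁ sin δ cos θ = (0.9042)(0.6206) + (0.4270)(0.7842)(0.9613) = 0.8830, so φ₂ = 62.01°.
Δλ = atan2(sin θ sin δ cos φ₁, cos δ − sin φ₁ sin φ₂) = atan2(0.0923, -0.1779) = 152.578°.
λ₂ = -69.770° + 152.578° = 82.81°.

62.01°, 82.81°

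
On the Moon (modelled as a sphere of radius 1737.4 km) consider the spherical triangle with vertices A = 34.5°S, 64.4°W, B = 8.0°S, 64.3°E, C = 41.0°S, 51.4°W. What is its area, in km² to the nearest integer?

77880 km²

Side lengths (central angles): a = 1.8057, b = 0.2119, c = 2.0169 rad; semiperimeter s = 2.0173.
By l'Huilier's theorem, tan(E/4) = √[tan(s/2) tan((s−a)/2) tan((s−b)/2) tan((s−c)/2)], giving spherical excess E = 0.0258 rad.
Area = E·R² = 0.0258 × (1737.4)² ≈ 77880 km².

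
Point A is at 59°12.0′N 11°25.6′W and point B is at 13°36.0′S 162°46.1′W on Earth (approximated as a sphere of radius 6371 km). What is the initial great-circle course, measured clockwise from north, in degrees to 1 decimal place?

With φ₁ = 1.0332, φ₂ = -0.2374, Δλ = -2.6414 rad, the forward-azimuth formula gives
θ = atan2( sin Δλ cos φ₂ , cos φ₁ sin φ₂ − sin φ₁ cos φ₂ cos Δλ ) = atan2(-0.4661, 0.6122) = -37.29°.
Adding 360° brings this into [0°, 360°): 322.7°.

322.7°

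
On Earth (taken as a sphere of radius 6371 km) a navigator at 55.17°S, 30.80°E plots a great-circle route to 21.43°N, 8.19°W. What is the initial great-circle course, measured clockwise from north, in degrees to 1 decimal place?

With φ₁ = -0.9629, φ₂ = 0.3740, Δλ = -0.6805 rad, the forward-azimuth formula gives
θ = atan2( sin Δλ cos φ₂ , cos φ₁ sin φ₂ − sin φ₁ cos φ₂ cos Δλ ) = atan2(-0.5857, 0.8026) = -36.12°.
Adding 360° brings this into [0°, 360°): 323.9°.

323.9°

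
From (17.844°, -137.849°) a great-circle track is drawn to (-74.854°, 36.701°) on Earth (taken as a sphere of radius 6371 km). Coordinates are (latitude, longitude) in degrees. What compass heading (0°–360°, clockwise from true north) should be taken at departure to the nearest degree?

178°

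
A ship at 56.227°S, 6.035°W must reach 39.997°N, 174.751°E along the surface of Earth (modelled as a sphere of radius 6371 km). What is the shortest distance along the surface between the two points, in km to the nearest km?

18209 km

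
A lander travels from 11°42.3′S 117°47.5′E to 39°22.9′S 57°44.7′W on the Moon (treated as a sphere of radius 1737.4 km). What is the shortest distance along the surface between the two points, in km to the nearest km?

Let φ₁ = -0.2043 rad, φ₂ = -0.6873 rad, and Δλ = -3.0637 rad.
Haversine: a = sin²(Δφ/2) + cos φ₁ cos φ₂ sin²(Δλ/2) = 0.0572 + (0.9792)(0.7729)(0.9985) = 0.81292.
Central angle c = 2·arcsin(√a) = 2.24702 rad.
Distance = R·c = 1737.4 × 2.2470 ≈ 3904 km.

3904 km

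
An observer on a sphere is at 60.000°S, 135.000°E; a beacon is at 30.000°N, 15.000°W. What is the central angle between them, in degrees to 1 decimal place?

143.9°

With latitudes φ₁ = -60.000°, φ₂ = 30.000° and longitude difference Δλ = -150.000°:
cos c = sin φ₁ sin φ₂ + cos φ₁ cos φ₂ cos Δλ = (-0.8660)(0.5000) + (0.5000)(0.8660)(-0.8660) = -0.80801,
so c = arccos(-0.80801) = 2.51157 rad.
So the angular separation is 143.9°.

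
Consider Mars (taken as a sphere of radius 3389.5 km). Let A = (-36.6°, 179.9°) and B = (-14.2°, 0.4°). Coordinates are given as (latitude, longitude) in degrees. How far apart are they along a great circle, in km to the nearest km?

In radians: φ₁ = -0.6388, φ₂ = -0.2478, Δλ = -179.500° = -3.1329 rad.
cos c = sin φ₁ sin φ₂ + cos φ₁ cos φ₂ cos Δλ = (-0.5962)(-0.2453) + (0.8028)(0.9694)(-1.0000) = -0.63200,
so c = arccos(-0.63200) = 2.25493 rad.
Distance = R·c = 3389.5 × 2.2549 ≈ 7643 km.

7643 km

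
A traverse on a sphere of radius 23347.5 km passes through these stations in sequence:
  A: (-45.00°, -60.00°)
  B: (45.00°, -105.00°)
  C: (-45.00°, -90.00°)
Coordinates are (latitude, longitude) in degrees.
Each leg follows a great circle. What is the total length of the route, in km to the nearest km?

Leg A→B: central angle 1.7178 rad, distance 40105.7 km.
Leg B→C: central angle 1.5878 rad, distance 37072.0 km.
Total: 40105.7 + 37072.0 ≈ 77178 km.

77178 km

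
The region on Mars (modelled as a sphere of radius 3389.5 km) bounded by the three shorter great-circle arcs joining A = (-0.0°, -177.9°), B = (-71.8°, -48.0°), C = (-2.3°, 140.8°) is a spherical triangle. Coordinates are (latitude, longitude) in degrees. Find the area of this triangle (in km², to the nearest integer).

10597078 km²

Side lengths (central angles): a = 1.8445, b = 0.7217, c = 1.7725 rad; semiperimeter s = 2.1694.
By l'Huilier's theorem, tan(E/4) = √[tan(s/2) tan((s−a)/2) tan((s−b)/2) tan((s−c)/2)], giving spherical excess E = 0.9224 rad.
Area = E·R² = 0.9224 × (3389.5)² ≈ 10597078 km².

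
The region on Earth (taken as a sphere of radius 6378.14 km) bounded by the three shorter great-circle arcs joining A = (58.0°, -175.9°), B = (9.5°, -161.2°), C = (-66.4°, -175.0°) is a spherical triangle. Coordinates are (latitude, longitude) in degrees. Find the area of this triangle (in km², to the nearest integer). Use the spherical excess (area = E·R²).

Side lengths (central angles): a = 1.3364, b = 2.1712, c = 0.8691 rad; semiperimeter s = 2.1884.
By l'Huilier's theorem, tan(E/4) = √[tan(s/2) tan((s−a)/2) tan((s−b)/2) tan((s−c)/2)], giving spherical excess E = 0.3053 rad.
Area = E·R² = 0.3053 × (6378.14)² ≈ 12419759 km².

12419759 km²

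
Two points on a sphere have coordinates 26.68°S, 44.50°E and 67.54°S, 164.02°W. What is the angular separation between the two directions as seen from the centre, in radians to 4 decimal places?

Let φ₁ = -0.4657 rad, φ₂ = -1.1788 rad, and Δλ = 2.6438 rad.
cos c = sin φ₁ sin φ₂ + cos φ₁ cos φ₂ cos Δλ = (-0.4490)(-0.9241) + (0.8935)(0.3820)(-0.8787) = 0.11501,
so c = arccos(0.11501) = 1.45553 rad.
So the angular separation is 1.4555 rad.

1.4555 rad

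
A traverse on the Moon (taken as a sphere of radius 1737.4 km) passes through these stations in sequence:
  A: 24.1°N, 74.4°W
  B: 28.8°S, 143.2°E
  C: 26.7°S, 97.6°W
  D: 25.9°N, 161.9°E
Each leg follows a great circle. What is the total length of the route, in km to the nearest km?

Leg A→B: central angle 2.5508 rad, distance 4431.7 km.
Leg B→C: central angle 1.7370 rad, distance 3017.9 km.
Leg C→D: central angle 1.9206 rad, distance 3336.9 km.
Total: 4431.7 + 3017.9 + 3336.9 ≈ 10786 km.

10786 km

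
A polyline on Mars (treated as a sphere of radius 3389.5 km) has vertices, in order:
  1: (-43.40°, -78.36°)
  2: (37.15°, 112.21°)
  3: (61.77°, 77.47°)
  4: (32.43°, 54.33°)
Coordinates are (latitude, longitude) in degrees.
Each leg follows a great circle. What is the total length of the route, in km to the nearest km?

Leg 1→2: central angle 2.9638 rad, distance 10045.7 km.
Leg 2→3: central angle 0.5700 rad, distance 1932.1 km.
Leg 3→4: central angle 0.5742 rad, distance 1946.4 km.
Total: 10045.7 + 1932.1 + 1946.4 ≈ 13924 km.

13924 km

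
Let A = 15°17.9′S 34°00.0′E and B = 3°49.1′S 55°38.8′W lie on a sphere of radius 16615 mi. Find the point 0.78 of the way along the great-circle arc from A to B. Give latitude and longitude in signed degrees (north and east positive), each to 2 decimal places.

-8.65°, -36.63°

Central angle δ = 1.5473 rad. Interpolating on the sphere with fraction f = 0.78:
P = [sin((1−f)δ)·A + sin(fδ)·B] / sin δ = 0.3340·A + 0.9348·B in Cartesian coordinates,
giving P = (0.7934, -0.5899, -0.1504), i.e. latitude -8.65°, longitude -36.63°.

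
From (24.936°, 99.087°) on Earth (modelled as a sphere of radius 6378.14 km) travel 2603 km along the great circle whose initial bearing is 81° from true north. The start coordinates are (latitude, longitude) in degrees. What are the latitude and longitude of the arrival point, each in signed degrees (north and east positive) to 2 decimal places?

26.31°, 125.02°

Angular distance δ = d/R = 2603/6378.14 = 0.40811 rad; initial bearing θ = 1.4137 rad.
sin φ₂ = sin φ₁ cos δ + cos φ₁ sin δ cos θ = (0.4216)(0.9179) + (0.9068)(0.3969)(0.1564) = 0.4433, so φ₂ = 26.31°.
Δλ = atan2(sin θ sin δ cos φ₁, cos δ − sin φ₁ sin φ₂) = atan2(0.3554, 0.7310) = 25.932°.
λ₂ = 99.087° + 25.932° = 125.02°.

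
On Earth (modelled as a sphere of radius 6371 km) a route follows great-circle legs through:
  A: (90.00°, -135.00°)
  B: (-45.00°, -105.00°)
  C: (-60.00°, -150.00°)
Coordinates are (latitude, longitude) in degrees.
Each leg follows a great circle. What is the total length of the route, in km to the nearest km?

18393 km

Leg A→B: central angle 2.3562 rad, distance 15011.3 km.
Leg B→C: central angle 0.5309 rad, distance 3382.1 km.
Total: 15011.3 + 3382.1 ≈ 18393 km.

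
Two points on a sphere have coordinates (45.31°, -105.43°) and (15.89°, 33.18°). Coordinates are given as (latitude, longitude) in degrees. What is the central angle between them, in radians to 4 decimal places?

In radians: φ₁ = 0.7908, φ₂ = 0.2773, Δλ = 138.610° = 2.4192 rad.
cos c = sin φ₁ sin φ₂ + cos φ₁ cos φ₂ cos Δλ = (0.7109)(0.2738) + (0.7033)(0.9618)(-0.7502) = -0.31281,
so c = arccos(-0.31281) = 1.88894 rad.
So the angular separation is 1.8889 rad.

1.8889 rad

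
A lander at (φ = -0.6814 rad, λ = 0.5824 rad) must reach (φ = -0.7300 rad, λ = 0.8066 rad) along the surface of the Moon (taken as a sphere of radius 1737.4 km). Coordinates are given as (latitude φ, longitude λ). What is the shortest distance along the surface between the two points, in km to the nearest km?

Let φ₁ = -0.6814 rad, φ₂ = -0.7300 rad, and Δλ = 0.2242 rad.
cos c = sin φ₁ sin φ₂ + cos φ₁ cos φ₂ cos Δλ = (-0.6299)(-0.6669) + (0.7767)(0.7452)(0.9750) = 0.98433,
so c = arccos(0.98433) = 0.17724 rad.
Distance = R·c = 1737.4 × 0.1772 ≈ 308 km.

308 km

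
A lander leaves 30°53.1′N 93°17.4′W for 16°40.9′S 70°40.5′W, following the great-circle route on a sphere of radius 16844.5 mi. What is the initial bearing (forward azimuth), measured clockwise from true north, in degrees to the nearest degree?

Δλ = 22.615° = 0.3947 rad.
y = sin Δλ · cos φ₂ = (0.3845)(0.9579) = 0.3684
x = cos φ₁ sin φ₂ − sin φ₁ cos φ₂ cos Δλ = (0.8582)(-0.2871) − (0.5133)(0.9579)(0.9231) = -0.7003
θ = atan2(y, x) = 152.25°, so the bearing is 152°.

152°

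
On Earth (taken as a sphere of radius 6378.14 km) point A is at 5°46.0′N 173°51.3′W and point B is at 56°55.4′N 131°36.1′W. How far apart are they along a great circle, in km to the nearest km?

With latitudes φ₁ = 5.767°, φ₂ = 56.923° and longitude difference Δλ = 42.253°:
Haversine: a = sin²(Δφ/2) + cos φ₁ cos φ₂ sin²(Δλ/2) = 0.1864 + (0.9949)(0.5458)(0.1299) = 0.25694.
Central angle c = 2·arcsin(√a) = 1.06316 rad.
Distance = R·c = 6378.14 × 1.0632 ≈ 6781 km.

6781 km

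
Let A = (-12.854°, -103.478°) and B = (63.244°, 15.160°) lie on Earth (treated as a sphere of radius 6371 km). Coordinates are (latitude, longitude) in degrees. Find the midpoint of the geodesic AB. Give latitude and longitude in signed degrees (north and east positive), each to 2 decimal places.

38.08°, -75.98°

Central angle δ = 1.9922 rad. Interpolating on the sphere with fraction f = 0.5:
P = [sin((1−f)δ)·A + sin(fδ)·B] / sin δ = 0.9198·A + 0.9198·B in Cartesian coordinates,
giving P = (0.1907, -0.7638, 0.6167), i.e. latitude 38.08°, longitude -75.98°.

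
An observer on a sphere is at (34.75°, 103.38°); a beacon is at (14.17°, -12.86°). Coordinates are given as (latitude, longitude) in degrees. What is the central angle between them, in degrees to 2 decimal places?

With latitudes φ₁ = 34.750°, φ₂ = 14.170° and longitude difference Δλ = -116.240°:
cos c = sin φ₁ sin φ₂ + cos φ₁ cos φ₂ cos Δλ = (0.5700)(0.2448) + (0.8216)(0.9696)(-0.4421) = -0.21269,
so c = arccos(-0.21269) = 1.78512 rad.
So the angular separation is 102.28°.

102.28°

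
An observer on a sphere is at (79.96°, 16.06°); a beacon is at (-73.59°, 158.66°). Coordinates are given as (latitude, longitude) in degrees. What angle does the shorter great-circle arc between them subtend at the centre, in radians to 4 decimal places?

2.9608 rad

Let φ₁ = 1.3956 rad, φ₂ = -1.2844 rad, and Δλ = 2.4888 rad.
cos c = sin φ₁ sin φ₂ + cos φ₁ cos φ₂ cos Δλ = (0.9847)(-0.9593) + (0.1743)(0.2825)(-0.7944) = -0.98370,
so c = arccos(-0.98370) = 2.96080 rad.
So the angular separation is 2.9608 rad.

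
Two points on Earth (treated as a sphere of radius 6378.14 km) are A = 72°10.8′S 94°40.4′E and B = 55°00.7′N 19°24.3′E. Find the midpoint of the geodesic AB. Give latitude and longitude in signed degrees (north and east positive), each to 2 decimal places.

Central angle δ = 2.3970 rad. Interpolating on the sphere with fraction f = 0.5:
P = [sin((1−f)δ)·A + sin(fδ)·B] / sin δ = 1.3745·A + 1.3745·B in Cartesian coordinates,
giving P = (0.7091, 0.6811, -0.1825), i.e. latitude -10.51°, longitude 43.85°.

-10.51°, 43.85°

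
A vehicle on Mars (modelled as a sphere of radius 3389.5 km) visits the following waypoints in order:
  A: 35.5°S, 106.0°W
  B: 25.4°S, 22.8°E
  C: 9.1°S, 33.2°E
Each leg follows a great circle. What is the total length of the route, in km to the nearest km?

Leg A→B: central angle 1.7841 rad, distance 6047.4 km.
Leg B→C: central angle 0.3327 rad, distance 1127.8 km.
Total: 6047.4 + 1127.8 ≈ 7175 km.

7175 km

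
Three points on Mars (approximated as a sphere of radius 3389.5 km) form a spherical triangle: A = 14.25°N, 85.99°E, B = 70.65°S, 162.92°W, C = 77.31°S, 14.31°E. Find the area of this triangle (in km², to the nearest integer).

8009316 km²

Side lengths (central angles): a = 0.5590, b = 1.7449, c = 1.9260 rad; semiperimeter s = 2.1150.
By l'Huilier's theorem, tan(E/4) = √[tan(s/2) tan((s−a)/2) tan((s−b)/2) tan((s−c)/2)], giving spherical excess E = 0.6971 rad.
Area = E·R² = 0.6971 × (3389.5)² ≈ 8009316 km².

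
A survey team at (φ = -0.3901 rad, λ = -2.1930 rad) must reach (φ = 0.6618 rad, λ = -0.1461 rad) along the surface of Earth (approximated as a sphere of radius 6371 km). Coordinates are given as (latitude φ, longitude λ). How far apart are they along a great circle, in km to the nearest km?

In radians: φ₁ = -0.3901, φ₂ = 0.6618, Δλ = 117.279° = 2.0469 rad.
Haversine: a = sin²(Δφ/2) + cos φ₁ cos φ₂ sin²(Δλ/2) = 0.2520 + (0.9249)(0.7889)(0.7292) = 0.78405.
Central angle c = 2·arcsin(√a) = 2.17499 rad.
Distance = R·c = 6371 × 2.1750 ≈ 13857 km.

13857 km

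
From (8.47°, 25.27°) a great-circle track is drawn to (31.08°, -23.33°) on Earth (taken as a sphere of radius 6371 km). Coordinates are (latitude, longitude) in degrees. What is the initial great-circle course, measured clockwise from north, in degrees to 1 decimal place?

303.6°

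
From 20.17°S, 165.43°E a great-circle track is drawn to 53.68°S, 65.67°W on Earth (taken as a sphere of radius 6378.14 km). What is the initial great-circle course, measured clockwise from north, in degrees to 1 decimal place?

152.5°

With φ₁ = -0.3520, φ₂ = -0.9369, Δλ = 2.2497 rad, the forward-azimuth formula gives
θ = atan2( sin Δλ cos φ₂ , cos φ₁ sin φ₂ − sin φ₁ cos φ₂ cos Δλ ) = atan2(0.4609, -0.8846) = 152.48°.
So the initial bearing is 152.5°.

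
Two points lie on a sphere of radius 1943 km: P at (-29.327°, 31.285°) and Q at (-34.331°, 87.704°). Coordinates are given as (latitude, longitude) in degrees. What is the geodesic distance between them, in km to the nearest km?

Let φ₁ = -0.5119 rad, φ₂ = -0.5992 rad, and Δλ = 0.9847 rad.
Haversine: a = sin²(Δφ/2) + cos φ₁ cos φ₂ sin²(Δλ/2) = 0.0019 + (0.8718)(0.8258)(0.2234) = 0.16277.
Central angle c = 2·arcsin(√a) = 0.83058 rad.
Distance = R·c = 1943 × 0.8306 ≈ 1614 km.

1614 km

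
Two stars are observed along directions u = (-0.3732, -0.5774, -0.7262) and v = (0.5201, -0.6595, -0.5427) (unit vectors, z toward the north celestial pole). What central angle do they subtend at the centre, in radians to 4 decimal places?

0.9511 rad

u·v = 0.5808; |u| = 1.0000, |v| = 1.0000.
cos θ = (u·v)/(|u||v|) = 0.5808, so θ = 0.9511 rad.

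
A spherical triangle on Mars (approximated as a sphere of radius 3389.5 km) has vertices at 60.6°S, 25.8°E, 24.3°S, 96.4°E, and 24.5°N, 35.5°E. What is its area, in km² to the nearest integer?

9913101 km²

Side lengths (central angles): a = 1.3360, b = 1.4917, c = 1.0389 rad; semiperimeter s = 1.9333.
By l'Huilier's theorem, tan(E/4) = √[tan(s/2) tan((s−a)/2) tan((s−b)/2) tan((s−c)/2)], giving spherical excess E = 0.8629 rad.
Area = E·R² = 0.8629 × (3389.5)² ≈ 9913101 km².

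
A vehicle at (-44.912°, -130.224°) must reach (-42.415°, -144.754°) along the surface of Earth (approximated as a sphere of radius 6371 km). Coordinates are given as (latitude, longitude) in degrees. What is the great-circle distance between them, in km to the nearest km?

In radians: φ₁ = -0.7839, φ₂ = -0.7403, Δλ = -14.530° = -0.2536 rad.
cos c = sin φ₁ sin φ₂ + cos φ₁ cos φ₂ cos Δλ = (-0.7060)(-0.6745) + (0.7082)(0.7383)(0.9680) = 0.98233,
so c = arccos(0.98233) = 0.18828 rad.
Distance = R·c = 6371 × 0.1883 ≈ 1200 km.

1200 km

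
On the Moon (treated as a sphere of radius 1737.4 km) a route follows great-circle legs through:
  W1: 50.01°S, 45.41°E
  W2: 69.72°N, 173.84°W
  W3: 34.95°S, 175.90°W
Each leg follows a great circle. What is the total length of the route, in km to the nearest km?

7814 km

Leg W1→W2: central angle 2.6707 rad, distance 4640.1 km.
Leg W2→W3: central angle 1.8270 rad, distance 3174.3 km.
Total: 4640.1 + 3174.3 ≈ 7814 km.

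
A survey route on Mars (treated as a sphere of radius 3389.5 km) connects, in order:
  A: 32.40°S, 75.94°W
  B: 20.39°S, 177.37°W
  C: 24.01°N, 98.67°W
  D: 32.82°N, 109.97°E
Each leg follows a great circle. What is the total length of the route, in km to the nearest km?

Leg A→B: central angle 1.5409 rad, distance 5223.0 km.
Leg B→C: central angle 1.5448 rad, distance 5236.0 km.
Leg C→D: central angle 2.0411 rad, distance 6918.5 km.
Total: 5223.0 + 5236.0 + 6918.5 ≈ 17378 km.

17378 km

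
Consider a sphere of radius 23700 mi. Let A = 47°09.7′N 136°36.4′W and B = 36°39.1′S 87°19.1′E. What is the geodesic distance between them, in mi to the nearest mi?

With latitudes φ₁ = 47.162°, φ₂ = -36.652° and longitude difference Δλ = -136.075°:
cos c = sin φ₁ sin φ₂ + cos φ₁ cos φ₂ cos Δλ = (0.7333)(-0.5969) + (0.6799)(0.8023)(-0.7202) = -0.83062,
so c = arccos(-0.83062) = 2.55102 rad.
Distance = R·c = 23700 × 2.5510 ≈ 60459 mi.

60459 mi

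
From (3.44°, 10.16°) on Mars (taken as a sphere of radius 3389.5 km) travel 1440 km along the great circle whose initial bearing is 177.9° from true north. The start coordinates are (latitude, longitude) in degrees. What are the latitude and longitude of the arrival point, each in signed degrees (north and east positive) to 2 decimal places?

Angular distance δ = d/R = 1440/3389.5 = 0.42484 rad; initial bearing θ = 3.1049 rad.
sin φ₂ = sin φ₁ cos δ + cos φ₁ sin δ cos θ = (0.0600)(0.9111) + (0.9982)(0.4122)(-0.9993) = -0.3565, so φ₂ = -20.88°.
Δλ = atan2(sin θ sin δ cos φ₁, cos δ − sin φ₁ sin φ₂) = atan2(0.0151, 0.9325) = 0.926°.
λ₂ = 10.160° + 0.926° = 11.09°.

-20.88°, 11.09°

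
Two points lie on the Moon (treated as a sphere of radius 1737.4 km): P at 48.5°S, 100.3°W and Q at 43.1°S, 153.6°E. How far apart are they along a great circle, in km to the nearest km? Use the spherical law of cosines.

In radians: φ₁ = -0.8465, φ₂ = -0.7522, Δλ = -106.100° = -1.8518 rad.
cos c = sin φ₁ sin φ₂ + cos φ₁ cos φ₂ cos Δλ = (-0.7490)(-0.6833) + (0.6626)(0.7302)(-0.2773) = 0.37757,
so c = arccos(0.37757) = 1.18362 rad.
Distance = R·c = 1737.4 × 1.1836 ≈ 2056 km.

2056 km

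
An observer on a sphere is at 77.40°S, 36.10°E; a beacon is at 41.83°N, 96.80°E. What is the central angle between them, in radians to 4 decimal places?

2.1789 rad

In radians: φ₁ = -1.3509, φ₂ = 0.7301, Δλ = 60.700° = 1.0594 rad.
cos c = sin φ₁ sin φ₂ + cos φ₁ cos φ₂ cos Δλ = (-0.9759)(0.6669) + (0.2181)(0.7451)(0.4894) = -0.57131,
so c = arccos(-0.57131) = 2.17890 rad.
So the angular separation is 2.1789 rad.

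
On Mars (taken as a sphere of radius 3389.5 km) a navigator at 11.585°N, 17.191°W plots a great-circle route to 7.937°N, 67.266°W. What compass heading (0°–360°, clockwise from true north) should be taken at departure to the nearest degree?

With φ₁ = 0.2022, φ₂ = 0.1385, Δλ = -0.8740 rad, the forward-azimuth formula gives
θ = atan2( sin Δλ cos φ₂ , cos φ₁ sin φ₂ − sin φ₁ cos φ₂ cos Δλ ) = atan2(-0.7595, 0.0076) = -89.43°.
Adding 360° brings this into [0°, 360°): 271°.

271°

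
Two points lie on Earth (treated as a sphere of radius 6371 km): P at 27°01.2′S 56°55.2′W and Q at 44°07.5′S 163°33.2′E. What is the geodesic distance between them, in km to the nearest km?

11097 km

In radians: φ₁ = -0.4716, φ₂ = -0.7701, Δλ = -139.527° = -2.4352 rad.
Haversine: a = sin²(Δφ/2) + cos φ₁ cos φ₂ sin²(Δλ/2) = 0.0221 + (0.8908)(0.7178)(0.8804) = 0.58508.
Central angle c = 2·arcsin(√a) = 1.74178 rad.
Distance = R·c = 6371 × 1.7418 ≈ 11097 km.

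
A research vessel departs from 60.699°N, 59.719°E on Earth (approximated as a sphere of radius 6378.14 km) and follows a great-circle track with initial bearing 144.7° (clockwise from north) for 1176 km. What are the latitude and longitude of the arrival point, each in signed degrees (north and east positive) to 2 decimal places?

Angular distance δ = d/R = 1176/6378.14 = 0.18438 rad; initial bearing θ = 2.5255 rad.
sin φ₂ = sin φ₁ cos δ + cos φ₁ sin δ cos θ = (0.8721)(0.9831) + (0.4894)(0.1833)(-0.8161) = 0.7841, so φ₂ = 51.63°.
Δλ = atan2(sin θ sin δ cos φ₁, cos δ − sin φ₁ sin φ₂) = atan2(0.0518, 0.2993) = 9.828°.
λ₂ = 59.719° + 9.828° = 69.55°.

51.63°, 69.55°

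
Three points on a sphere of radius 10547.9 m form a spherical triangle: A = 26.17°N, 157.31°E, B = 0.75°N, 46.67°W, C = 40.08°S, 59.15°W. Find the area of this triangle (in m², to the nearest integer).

288474331 m²

Side lengths (central angles): a = 0.7398, b = 2.5612, c = 2.5221 rad; semiperimeter s = 2.9116.
By l'Huilier's theorem, tan(E/4) = √[tan(s/2) tan((s−a)/2) tan((s−b)/2) tan((s−c)/2)], giving spherical excess E = 2.5928 rad.
Area = E·R² = 2.5928 × (10547.9)² ≈ 288474331 m².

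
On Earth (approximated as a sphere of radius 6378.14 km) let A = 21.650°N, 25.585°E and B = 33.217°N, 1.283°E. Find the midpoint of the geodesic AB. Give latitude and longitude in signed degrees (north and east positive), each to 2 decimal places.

The central angle between A and B is δ = 0.4256 rad.
With f = 0.5, the slerp weights are sin((1−f)δ)/sin δ = 0.5115 and sin(fδ)/sin δ = 0.5115.
Weighted sum of the unit vectors: (0.5115)·(0.8383,0.4014,0.3689) + (0.5115)·(0.8364,0.0187,0.5478) = (0.8567, 0.2149, 0.4690).
Converting back: φ = atan2(z, √(x²+y²)) = 27.97°, λ = atan2(y, x) = 14.08°.

27.97°, 14.08°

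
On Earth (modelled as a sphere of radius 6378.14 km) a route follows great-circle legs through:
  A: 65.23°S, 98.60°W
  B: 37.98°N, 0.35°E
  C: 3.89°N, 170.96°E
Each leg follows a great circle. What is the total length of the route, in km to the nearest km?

29481 km

Leg A→B: central angle 2.2270 rad, distance 14204.4 km.
Leg B→C: central angle 2.3952 rad, distance 15276.7 km.
Total: 14204.4 + 15276.7 ≈ 29481 km.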